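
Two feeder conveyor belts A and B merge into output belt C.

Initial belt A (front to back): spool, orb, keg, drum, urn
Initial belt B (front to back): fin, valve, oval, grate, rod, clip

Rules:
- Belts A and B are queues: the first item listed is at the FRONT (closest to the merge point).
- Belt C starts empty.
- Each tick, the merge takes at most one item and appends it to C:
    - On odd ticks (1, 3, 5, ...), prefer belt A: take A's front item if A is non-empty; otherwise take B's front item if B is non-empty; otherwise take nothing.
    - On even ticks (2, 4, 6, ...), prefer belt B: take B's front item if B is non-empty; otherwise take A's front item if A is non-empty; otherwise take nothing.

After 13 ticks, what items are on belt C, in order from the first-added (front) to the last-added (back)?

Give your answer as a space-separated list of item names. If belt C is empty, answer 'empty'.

Tick 1: prefer A, take spool from A; A=[orb,keg,drum,urn] B=[fin,valve,oval,grate,rod,clip] C=[spool]
Tick 2: prefer B, take fin from B; A=[orb,keg,drum,urn] B=[valve,oval,grate,rod,clip] C=[spool,fin]
Tick 3: prefer A, take orb from A; A=[keg,drum,urn] B=[valve,oval,grate,rod,clip] C=[spool,fin,orb]
Tick 4: prefer B, take valve from B; A=[keg,drum,urn] B=[oval,grate,rod,clip] C=[spool,fin,orb,valve]
Tick 5: prefer A, take keg from A; A=[drum,urn] B=[oval,grate,rod,clip] C=[spool,fin,orb,valve,keg]
Tick 6: prefer B, take oval from B; A=[drum,urn] B=[grate,rod,clip] C=[spool,fin,orb,valve,keg,oval]
Tick 7: prefer A, take drum from A; A=[urn] B=[grate,rod,clip] C=[spool,fin,orb,valve,keg,oval,drum]
Tick 8: prefer B, take grate from B; A=[urn] B=[rod,clip] C=[spool,fin,orb,valve,keg,oval,drum,grate]
Tick 9: prefer A, take urn from A; A=[-] B=[rod,clip] C=[spool,fin,orb,valve,keg,oval,drum,grate,urn]
Tick 10: prefer B, take rod from B; A=[-] B=[clip] C=[spool,fin,orb,valve,keg,oval,drum,grate,urn,rod]
Tick 11: prefer A, take clip from B; A=[-] B=[-] C=[spool,fin,orb,valve,keg,oval,drum,grate,urn,rod,clip]
Tick 12: prefer B, both empty, nothing taken; A=[-] B=[-] C=[spool,fin,orb,valve,keg,oval,drum,grate,urn,rod,clip]
Tick 13: prefer A, both empty, nothing taken; A=[-] B=[-] C=[spool,fin,orb,valve,keg,oval,drum,grate,urn,rod,clip]

Answer: spool fin orb valve keg oval drum grate urn rod clip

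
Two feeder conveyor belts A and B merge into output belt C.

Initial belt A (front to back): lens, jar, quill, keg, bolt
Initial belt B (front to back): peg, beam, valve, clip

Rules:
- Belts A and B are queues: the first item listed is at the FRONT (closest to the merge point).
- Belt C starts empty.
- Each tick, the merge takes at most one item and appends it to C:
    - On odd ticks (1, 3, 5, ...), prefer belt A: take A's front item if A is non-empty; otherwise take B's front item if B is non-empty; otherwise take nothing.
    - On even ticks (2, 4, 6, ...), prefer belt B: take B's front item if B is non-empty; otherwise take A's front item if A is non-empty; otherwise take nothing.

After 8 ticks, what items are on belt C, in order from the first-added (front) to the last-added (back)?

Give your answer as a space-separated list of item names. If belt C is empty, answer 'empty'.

Tick 1: prefer A, take lens from A; A=[jar,quill,keg,bolt] B=[peg,beam,valve,clip] C=[lens]
Tick 2: prefer B, take peg from B; A=[jar,quill,keg,bolt] B=[beam,valve,clip] C=[lens,peg]
Tick 3: prefer A, take jar from A; A=[quill,keg,bolt] B=[beam,valve,clip] C=[lens,peg,jar]
Tick 4: prefer B, take beam from B; A=[quill,keg,bolt] B=[valve,clip] C=[lens,peg,jar,beam]
Tick 5: prefer A, take quill from A; A=[keg,bolt] B=[valve,clip] C=[lens,peg,jar,beam,quill]
Tick 6: prefer B, take valve from B; A=[keg,bolt] B=[clip] C=[lens,peg,jar,beam,quill,valve]
Tick 7: prefer A, take keg from A; A=[bolt] B=[clip] C=[lens,peg,jar,beam,quill,valve,keg]
Tick 8: prefer B, take clip from B; A=[bolt] B=[-] C=[lens,peg,jar,beam,quill,valve,keg,clip]

Answer: lens peg jar beam quill valve keg clip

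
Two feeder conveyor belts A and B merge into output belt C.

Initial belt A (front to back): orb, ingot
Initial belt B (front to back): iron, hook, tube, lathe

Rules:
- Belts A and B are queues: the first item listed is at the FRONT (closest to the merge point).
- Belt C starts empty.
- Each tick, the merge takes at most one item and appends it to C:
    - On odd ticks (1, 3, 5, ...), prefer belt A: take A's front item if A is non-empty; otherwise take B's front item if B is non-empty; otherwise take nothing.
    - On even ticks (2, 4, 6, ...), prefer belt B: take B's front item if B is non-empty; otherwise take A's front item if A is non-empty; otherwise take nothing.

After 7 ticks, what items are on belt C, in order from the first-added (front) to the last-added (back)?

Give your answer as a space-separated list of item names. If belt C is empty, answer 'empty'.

Answer: orb iron ingot hook tube lathe

Derivation:
Tick 1: prefer A, take orb from A; A=[ingot] B=[iron,hook,tube,lathe] C=[orb]
Tick 2: prefer B, take iron from B; A=[ingot] B=[hook,tube,lathe] C=[orb,iron]
Tick 3: prefer A, take ingot from A; A=[-] B=[hook,tube,lathe] C=[orb,iron,ingot]
Tick 4: prefer B, take hook from B; A=[-] B=[tube,lathe] C=[orb,iron,ingot,hook]
Tick 5: prefer A, take tube from B; A=[-] B=[lathe] C=[orb,iron,ingot,hook,tube]
Tick 6: prefer B, take lathe from B; A=[-] B=[-] C=[orb,iron,ingot,hook,tube,lathe]
Tick 7: prefer A, both empty, nothing taken; A=[-] B=[-] C=[orb,iron,ingot,hook,tube,lathe]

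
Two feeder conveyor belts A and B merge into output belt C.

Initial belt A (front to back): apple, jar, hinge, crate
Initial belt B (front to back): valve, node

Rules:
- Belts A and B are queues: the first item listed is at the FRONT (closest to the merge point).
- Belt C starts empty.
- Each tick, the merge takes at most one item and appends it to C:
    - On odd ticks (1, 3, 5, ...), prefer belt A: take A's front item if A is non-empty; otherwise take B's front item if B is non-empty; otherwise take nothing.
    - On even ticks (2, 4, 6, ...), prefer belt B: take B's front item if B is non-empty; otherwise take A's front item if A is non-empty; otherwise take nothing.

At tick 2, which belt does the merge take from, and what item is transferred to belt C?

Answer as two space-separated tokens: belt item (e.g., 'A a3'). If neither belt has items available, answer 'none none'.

Tick 1: prefer A, take apple from A; A=[jar,hinge,crate] B=[valve,node] C=[apple]
Tick 2: prefer B, take valve from B; A=[jar,hinge,crate] B=[node] C=[apple,valve]

Answer: B valve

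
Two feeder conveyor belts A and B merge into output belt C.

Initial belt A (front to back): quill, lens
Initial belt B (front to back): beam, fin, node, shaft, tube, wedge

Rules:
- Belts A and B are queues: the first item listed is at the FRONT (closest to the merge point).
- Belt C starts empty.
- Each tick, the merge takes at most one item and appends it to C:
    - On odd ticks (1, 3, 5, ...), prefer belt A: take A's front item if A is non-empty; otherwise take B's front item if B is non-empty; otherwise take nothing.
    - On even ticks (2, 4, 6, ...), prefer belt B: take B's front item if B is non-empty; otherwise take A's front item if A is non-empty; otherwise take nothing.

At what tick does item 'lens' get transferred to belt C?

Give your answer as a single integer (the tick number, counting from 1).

Tick 1: prefer A, take quill from A; A=[lens] B=[beam,fin,node,shaft,tube,wedge] C=[quill]
Tick 2: prefer B, take beam from B; A=[lens] B=[fin,node,shaft,tube,wedge] C=[quill,beam]
Tick 3: prefer A, take lens from A; A=[-] B=[fin,node,shaft,tube,wedge] C=[quill,beam,lens]

Answer: 3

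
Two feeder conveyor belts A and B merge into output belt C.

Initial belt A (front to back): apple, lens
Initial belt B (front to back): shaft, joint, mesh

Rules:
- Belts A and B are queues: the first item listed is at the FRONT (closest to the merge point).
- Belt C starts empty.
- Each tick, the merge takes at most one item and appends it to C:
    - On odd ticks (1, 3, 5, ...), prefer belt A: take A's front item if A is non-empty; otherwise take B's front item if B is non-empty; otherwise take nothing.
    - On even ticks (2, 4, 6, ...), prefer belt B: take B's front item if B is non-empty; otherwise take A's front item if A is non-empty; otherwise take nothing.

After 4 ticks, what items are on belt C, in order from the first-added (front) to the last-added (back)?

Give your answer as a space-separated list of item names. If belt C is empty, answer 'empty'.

Answer: apple shaft lens joint

Derivation:
Tick 1: prefer A, take apple from A; A=[lens] B=[shaft,joint,mesh] C=[apple]
Tick 2: prefer B, take shaft from B; A=[lens] B=[joint,mesh] C=[apple,shaft]
Tick 3: prefer A, take lens from A; A=[-] B=[joint,mesh] C=[apple,shaft,lens]
Tick 4: prefer B, take joint from B; A=[-] B=[mesh] C=[apple,shaft,lens,joint]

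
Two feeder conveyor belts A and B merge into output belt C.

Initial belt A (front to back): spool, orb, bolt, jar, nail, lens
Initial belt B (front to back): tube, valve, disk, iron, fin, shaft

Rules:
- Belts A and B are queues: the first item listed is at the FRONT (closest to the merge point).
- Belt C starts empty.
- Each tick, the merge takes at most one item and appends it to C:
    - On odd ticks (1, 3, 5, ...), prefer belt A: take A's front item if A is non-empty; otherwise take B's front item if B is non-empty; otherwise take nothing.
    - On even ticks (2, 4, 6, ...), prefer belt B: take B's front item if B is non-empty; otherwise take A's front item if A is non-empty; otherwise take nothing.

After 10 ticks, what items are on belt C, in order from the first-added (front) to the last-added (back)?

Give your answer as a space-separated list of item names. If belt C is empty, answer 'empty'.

Answer: spool tube orb valve bolt disk jar iron nail fin

Derivation:
Tick 1: prefer A, take spool from A; A=[orb,bolt,jar,nail,lens] B=[tube,valve,disk,iron,fin,shaft] C=[spool]
Tick 2: prefer B, take tube from B; A=[orb,bolt,jar,nail,lens] B=[valve,disk,iron,fin,shaft] C=[spool,tube]
Tick 3: prefer A, take orb from A; A=[bolt,jar,nail,lens] B=[valve,disk,iron,fin,shaft] C=[spool,tube,orb]
Tick 4: prefer B, take valve from B; A=[bolt,jar,nail,lens] B=[disk,iron,fin,shaft] C=[spool,tube,orb,valve]
Tick 5: prefer A, take bolt from A; A=[jar,nail,lens] B=[disk,iron,fin,shaft] C=[spool,tube,orb,valve,bolt]
Tick 6: prefer B, take disk from B; A=[jar,nail,lens] B=[iron,fin,shaft] C=[spool,tube,orb,valve,bolt,disk]
Tick 7: prefer A, take jar from A; A=[nail,lens] B=[iron,fin,shaft] C=[spool,tube,orb,valve,bolt,disk,jar]
Tick 8: prefer B, take iron from B; A=[nail,lens] B=[fin,shaft] C=[spool,tube,orb,valve,bolt,disk,jar,iron]
Tick 9: prefer A, take nail from A; A=[lens] B=[fin,shaft] C=[spool,tube,orb,valve,bolt,disk,jar,iron,nail]
Tick 10: prefer B, take fin from B; A=[lens] B=[shaft] C=[spool,tube,orb,valve,bolt,disk,jar,iron,nail,fin]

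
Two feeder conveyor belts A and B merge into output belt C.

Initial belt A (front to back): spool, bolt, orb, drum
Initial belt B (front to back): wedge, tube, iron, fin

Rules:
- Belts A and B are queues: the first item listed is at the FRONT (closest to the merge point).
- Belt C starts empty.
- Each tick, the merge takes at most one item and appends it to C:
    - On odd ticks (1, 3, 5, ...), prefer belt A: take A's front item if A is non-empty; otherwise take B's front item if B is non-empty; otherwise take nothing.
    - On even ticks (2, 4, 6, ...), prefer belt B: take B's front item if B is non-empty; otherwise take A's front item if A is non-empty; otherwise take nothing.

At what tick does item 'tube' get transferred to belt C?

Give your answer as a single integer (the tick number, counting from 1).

Tick 1: prefer A, take spool from A; A=[bolt,orb,drum] B=[wedge,tube,iron,fin] C=[spool]
Tick 2: prefer B, take wedge from B; A=[bolt,orb,drum] B=[tube,iron,fin] C=[spool,wedge]
Tick 3: prefer A, take bolt from A; A=[orb,drum] B=[tube,iron,fin] C=[spool,wedge,bolt]
Tick 4: prefer B, take tube from B; A=[orb,drum] B=[iron,fin] C=[spool,wedge,bolt,tube]

Answer: 4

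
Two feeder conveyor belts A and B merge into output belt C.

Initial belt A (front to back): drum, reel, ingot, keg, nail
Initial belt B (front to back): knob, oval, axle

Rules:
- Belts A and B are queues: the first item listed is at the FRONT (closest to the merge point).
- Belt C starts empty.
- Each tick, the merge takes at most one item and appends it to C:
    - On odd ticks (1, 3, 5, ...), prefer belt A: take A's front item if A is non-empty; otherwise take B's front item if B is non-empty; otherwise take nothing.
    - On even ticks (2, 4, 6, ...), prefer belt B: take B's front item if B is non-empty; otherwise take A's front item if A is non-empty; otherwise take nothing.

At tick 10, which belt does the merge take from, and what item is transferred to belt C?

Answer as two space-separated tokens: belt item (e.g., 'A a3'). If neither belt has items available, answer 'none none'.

Answer: none none

Derivation:
Tick 1: prefer A, take drum from A; A=[reel,ingot,keg,nail] B=[knob,oval,axle] C=[drum]
Tick 2: prefer B, take knob from B; A=[reel,ingot,keg,nail] B=[oval,axle] C=[drum,knob]
Tick 3: prefer A, take reel from A; A=[ingot,keg,nail] B=[oval,axle] C=[drum,knob,reel]
Tick 4: prefer B, take oval from B; A=[ingot,keg,nail] B=[axle] C=[drum,knob,reel,oval]
Tick 5: prefer A, take ingot from A; A=[keg,nail] B=[axle] C=[drum,knob,reel,oval,ingot]
Tick 6: prefer B, take axle from B; A=[keg,nail] B=[-] C=[drum,knob,reel,oval,ingot,axle]
Tick 7: prefer A, take keg from A; A=[nail] B=[-] C=[drum,knob,reel,oval,ingot,axle,keg]
Tick 8: prefer B, take nail from A; A=[-] B=[-] C=[drum,knob,reel,oval,ingot,axle,keg,nail]
Tick 9: prefer A, both empty, nothing taken; A=[-] B=[-] C=[drum,knob,reel,oval,ingot,axle,keg,nail]
Tick 10: prefer B, both empty, nothing taken; A=[-] B=[-] C=[drum,knob,reel,oval,ingot,axle,keg,nail]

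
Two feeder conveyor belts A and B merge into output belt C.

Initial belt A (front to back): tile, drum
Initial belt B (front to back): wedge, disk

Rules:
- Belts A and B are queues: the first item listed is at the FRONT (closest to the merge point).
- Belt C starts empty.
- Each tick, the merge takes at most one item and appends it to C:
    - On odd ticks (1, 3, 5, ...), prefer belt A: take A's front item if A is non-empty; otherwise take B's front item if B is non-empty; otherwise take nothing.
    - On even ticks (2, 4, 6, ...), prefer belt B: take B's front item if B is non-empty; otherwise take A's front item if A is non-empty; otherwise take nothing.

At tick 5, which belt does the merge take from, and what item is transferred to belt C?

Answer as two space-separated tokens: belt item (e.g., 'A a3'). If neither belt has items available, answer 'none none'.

Answer: none none

Derivation:
Tick 1: prefer A, take tile from A; A=[drum] B=[wedge,disk] C=[tile]
Tick 2: prefer B, take wedge from B; A=[drum] B=[disk] C=[tile,wedge]
Tick 3: prefer A, take drum from A; A=[-] B=[disk] C=[tile,wedge,drum]
Tick 4: prefer B, take disk from B; A=[-] B=[-] C=[tile,wedge,drum,disk]
Tick 5: prefer A, both empty, nothing taken; A=[-] B=[-] C=[tile,wedge,drum,disk]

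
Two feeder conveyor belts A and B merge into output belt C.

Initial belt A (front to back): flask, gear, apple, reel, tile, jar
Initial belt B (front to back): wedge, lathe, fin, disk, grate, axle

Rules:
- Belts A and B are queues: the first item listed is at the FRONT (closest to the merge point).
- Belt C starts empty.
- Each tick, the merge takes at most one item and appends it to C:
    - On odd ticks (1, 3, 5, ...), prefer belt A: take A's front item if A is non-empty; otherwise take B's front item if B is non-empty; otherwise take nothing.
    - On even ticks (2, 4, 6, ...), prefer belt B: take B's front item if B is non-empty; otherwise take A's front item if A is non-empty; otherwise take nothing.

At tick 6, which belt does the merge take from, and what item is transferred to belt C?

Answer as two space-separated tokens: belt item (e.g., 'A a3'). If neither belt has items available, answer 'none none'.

Tick 1: prefer A, take flask from A; A=[gear,apple,reel,tile,jar] B=[wedge,lathe,fin,disk,grate,axle] C=[flask]
Tick 2: prefer B, take wedge from B; A=[gear,apple,reel,tile,jar] B=[lathe,fin,disk,grate,axle] C=[flask,wedge]
Tick 3: prefer A, take gear from A; A=[apple,reel,tile,jar] B=[lathe,fin,disk,grate,axle] C=[flask,wedge,gear]
Tick 4: prefer B, take lathe from B; A=[apple,reel,tile,jar] B=[fin,disk,grate,axle] C=[flask,wedge,gear,lathe]
Tick 5: prefer A, take apple from A; A=[reel,tile,jar] B=[fin,disk,grate,axle] C=[flask,wedge,gear,lathe,apple]
Tick 6: prefer B, take fin from B; A=[reel,tile,jar] B=[disk,grate,axle] C=[flask,wedge,gear,lathe,apple,fin]

Answer: B fin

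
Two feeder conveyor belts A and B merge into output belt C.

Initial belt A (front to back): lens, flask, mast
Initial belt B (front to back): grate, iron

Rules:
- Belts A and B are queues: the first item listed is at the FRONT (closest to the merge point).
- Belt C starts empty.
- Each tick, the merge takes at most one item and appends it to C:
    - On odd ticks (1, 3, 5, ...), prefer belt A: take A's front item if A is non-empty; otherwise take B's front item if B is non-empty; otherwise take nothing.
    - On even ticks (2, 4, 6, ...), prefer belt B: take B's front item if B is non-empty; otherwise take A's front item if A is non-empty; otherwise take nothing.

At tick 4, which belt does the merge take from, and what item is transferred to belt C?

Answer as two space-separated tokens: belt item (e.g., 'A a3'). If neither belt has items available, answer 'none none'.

Tick 1: prefer A, take lens from A; A=[flask,mast] B=[grate,iron] C=[lens]
Tick 2: prefer B, take grate from B; A=[flask,mast] B=[iron] C=[lens,grate]
Tick 3: prefer A, take flask from A; A=[mast] B=[iron] C=[lens,grate,flask]
Tick 4: prefer B, take iron from B; A=[mast] B=[-] C=[lens,grate,flask,iron]

Answer: B iron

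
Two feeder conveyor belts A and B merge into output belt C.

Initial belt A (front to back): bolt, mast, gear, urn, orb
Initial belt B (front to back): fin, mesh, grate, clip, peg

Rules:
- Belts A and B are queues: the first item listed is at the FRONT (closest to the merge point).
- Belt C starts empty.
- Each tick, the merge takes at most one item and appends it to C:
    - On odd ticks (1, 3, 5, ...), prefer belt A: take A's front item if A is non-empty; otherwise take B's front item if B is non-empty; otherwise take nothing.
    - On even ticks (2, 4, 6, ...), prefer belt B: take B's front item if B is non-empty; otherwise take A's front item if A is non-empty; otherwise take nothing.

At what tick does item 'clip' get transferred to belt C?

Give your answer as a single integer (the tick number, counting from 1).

Answer: 8

Derivation:
Tick 1: prefer A, take bolt from A; A=[mast,gear,urn,orb] B=[fin,mesh,grate,clip,peg] C=[bolt]
Tick 2: prefer B, take fin from B; A=[mast,gear,urn,orb] B=[mesh,grate,clip,peg] C=[bolt,fin]
Tick 3: prefer A, take mast from A; A=[gear,urn,orb] B=[mesh,grate,clip,peg] C=[bolt,fin,mast]
Tick 4: prefer B, take mesh from B; A=[gear,urn,orb] B=[grate,clip,peg] C=[bolt,fin,mast,mesh]
Tick 5: prefer A, take gear from A; A=[urn,orb] B=[grate,clip,peg] C=[bolt,fin,mast,mesh,gear]
Tick 6: prefer B, take grate from B; A=[urn,orb] B=[clip,peg] C=[bolt,fin,mast,mesh,gear,grate]
Tick 7: prefer A, take urn from A; A=[orb] B=[clip,peg] C=[bolt,fin,mast,mesh,gear,grate,urn]
Tick 8: prefer B, take clip from B; A=[orb] B=[peg] C=[bolt,fin,mast,mesh,gear,grate,urn,clip]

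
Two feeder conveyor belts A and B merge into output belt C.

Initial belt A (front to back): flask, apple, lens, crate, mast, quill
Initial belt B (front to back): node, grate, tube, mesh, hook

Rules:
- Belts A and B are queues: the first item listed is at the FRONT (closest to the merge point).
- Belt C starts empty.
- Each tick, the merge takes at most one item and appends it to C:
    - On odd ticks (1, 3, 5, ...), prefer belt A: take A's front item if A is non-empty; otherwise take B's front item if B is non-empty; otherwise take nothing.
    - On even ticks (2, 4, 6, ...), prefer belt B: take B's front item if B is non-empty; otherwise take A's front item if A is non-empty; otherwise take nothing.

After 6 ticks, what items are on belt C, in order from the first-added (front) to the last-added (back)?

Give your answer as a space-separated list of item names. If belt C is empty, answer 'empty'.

Answer: flask node apple grate lens tube

Derivation:
Tick 1: prefer A, take flask from A; A=[apple,lens,crate,mast,quill] B=[node,grate,tube,mesh,hook] C=[flask]
Tick 2: prefer B, take node from B; A=[apple,lens,crate,mast,quill] B=[grate,tube,mesh,hook] C=[flask,node]
Tick 3: prefer A, take apple from A; A=[lens,crate,mast,quill] B=[grate,tube,mesh,hook] C=[flask,node,apple]
Tick 4: prefer B, take grate from B; A=[lens,crate,mast,quill] B=[tube,mesh,hook] C=[flask,node,apple,grate]
Tick 5: prefer A, take lens from A; A=[crate,mast,quill] B=[tube,mesh,hook] C=[flask,node,apple,grate,lens]
Tick 6: prefer B, take tube from B; A=[crate,mast,quill] B=[mesh,hook] C=[flask,node,apple,grate,lens,tube]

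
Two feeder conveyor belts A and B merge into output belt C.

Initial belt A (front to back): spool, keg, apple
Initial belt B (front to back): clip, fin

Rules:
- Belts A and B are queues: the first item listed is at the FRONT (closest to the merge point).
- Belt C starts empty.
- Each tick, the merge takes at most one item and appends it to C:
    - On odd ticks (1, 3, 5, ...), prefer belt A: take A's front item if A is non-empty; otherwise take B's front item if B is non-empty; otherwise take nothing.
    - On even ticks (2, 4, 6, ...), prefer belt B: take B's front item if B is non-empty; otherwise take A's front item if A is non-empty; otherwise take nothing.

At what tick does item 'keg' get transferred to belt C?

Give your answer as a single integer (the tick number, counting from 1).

Tick 1: prefer A, take spool from A; A=[keg,apple] B=[clip,fin] C=[spool]
Tick 2: prefer B, take clip from B; A=[keg,apple] B=[fin] C=[spool,clip]
Tick 3: prefer A, take keg from A; A=[apple] B=[fin] C=[spool,clip,keg]

Answer: 3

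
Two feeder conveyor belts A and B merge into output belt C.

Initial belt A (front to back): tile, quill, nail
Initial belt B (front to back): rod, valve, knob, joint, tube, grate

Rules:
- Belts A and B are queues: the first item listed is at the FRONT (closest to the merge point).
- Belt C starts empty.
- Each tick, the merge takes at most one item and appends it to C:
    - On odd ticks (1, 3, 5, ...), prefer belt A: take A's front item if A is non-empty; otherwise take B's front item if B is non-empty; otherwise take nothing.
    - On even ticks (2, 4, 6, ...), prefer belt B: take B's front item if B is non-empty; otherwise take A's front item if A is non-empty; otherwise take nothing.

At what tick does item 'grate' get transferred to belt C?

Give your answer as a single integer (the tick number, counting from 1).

Answer: 9

Derivation:
Tick 1: prefer A, take tile from A; A=[quill,nail] B=[rod,valve,knob,joint,tube,grate] C=[tile]
Tick 2: prefer B, take rod from B; A=[quill,nail] B=[valve,knob,joint,tube,grate] C=[tile,rod]
Tick 3: prefer A, take quill from A; A=[nail] B=[valve,knob,joint,tube,grate] C=[tile,rod,quill]
Tick 4: prefer B, take valve from B; A=[nail] B=[knob,joint,tube,grate] C=[tile,rod,quill,valve]
Tick 5: prefer A, take nail from A; A=[-] B=[knob,joint,tube,grate] C=[tile,rod,quill,valve,nail]
Tick 6: prefer B, take knob from B; A=[-] B=[joint,tube,grate] C=[tile,rod,quill,valve,nail,knob]
Tick 7: prefer A, take joint from B; A=[-] B=[tube,grate] C=[tile,rod,quill,valve,nail,knob,joint]
Tick 8: prefer B, take tube from B; A=[-] B=[grate] C=[tile,rod,quill,valve,nail,knob,joint,tube]
Tick 9: prefer A, take grate from B; A=[-] B=[-] C=[tile,rod,quill,valve,nail,knob,joint,tube,grate]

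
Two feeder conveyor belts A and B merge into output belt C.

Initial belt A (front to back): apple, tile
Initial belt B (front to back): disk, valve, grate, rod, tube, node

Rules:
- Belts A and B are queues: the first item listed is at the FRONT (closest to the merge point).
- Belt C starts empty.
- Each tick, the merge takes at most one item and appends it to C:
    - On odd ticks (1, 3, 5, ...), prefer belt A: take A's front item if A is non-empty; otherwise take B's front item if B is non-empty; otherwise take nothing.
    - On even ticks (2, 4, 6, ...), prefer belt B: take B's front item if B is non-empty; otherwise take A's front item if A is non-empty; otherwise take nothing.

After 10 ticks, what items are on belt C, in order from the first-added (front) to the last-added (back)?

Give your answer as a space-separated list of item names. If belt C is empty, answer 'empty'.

Tick 1: prefer A, take apple from A; A=[tile] B=[disk,valve,grate,rod,tube,node] C=[apple]
Tick 2: prefer B, take disk from B; A=[tile] B=[valve,grate,rod,tube,node] C=[apple,disk]
Tick 3: prefer A, take tile from A; A=[-] B=[valve,grate,rod,tube,node] C=[apple,disk,tile]
Tick 4: prefer B, take valve from B; A=[-] B=[grate,rod,tube,node] C=[apple,disk,tile,valve]
Tick 5: prefer A, take grate from B; A=[-] B=[rod,tube,node] C=[apple,disk,tile,valve,grate]
Tick 6: prefer B, take rod from B; A=[-] B=[tube,node] C=[apple,disk,tile,valve,grate,rod]
Tick 7: prefer A, take tube from B; A=[-] B=[node] C=[apple,disk,tile,valve,grate,rod,tube]
Tick 8: prefer B, take node from B; A=[-] B=[-] C=[apple,disk,tile,valve,grate,rod,tube,node]
Tick 9: prefer A, both empty, nothing taken; A=[-] B=[-] C=[apple,disk,tile,valve,grate,rod,tube,node]
Tick 10: prefer B, both empty, nothing taken; A=[-] B=[-] C=[apple,disk,tile,valve,grate,rod,tube,node]

Answer: apple disk tile valve grate rod tube node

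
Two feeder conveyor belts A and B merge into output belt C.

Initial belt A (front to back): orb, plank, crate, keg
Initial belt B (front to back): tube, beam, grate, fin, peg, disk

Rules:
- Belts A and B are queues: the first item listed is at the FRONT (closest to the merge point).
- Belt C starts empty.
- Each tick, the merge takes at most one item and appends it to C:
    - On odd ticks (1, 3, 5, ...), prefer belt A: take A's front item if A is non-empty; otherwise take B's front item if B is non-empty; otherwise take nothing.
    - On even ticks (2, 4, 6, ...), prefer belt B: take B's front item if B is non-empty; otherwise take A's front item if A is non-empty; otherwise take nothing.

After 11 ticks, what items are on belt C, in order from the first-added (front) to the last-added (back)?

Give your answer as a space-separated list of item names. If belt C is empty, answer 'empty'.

Answer: orb tube plank beam crate grate keg fin peg disk

Derivation:
Tick 1: prefer A, take orb from A; A=[plank,crate,keg] B=[tube,beam,grate,fin,peg,disk] C=[orb]
Tick 2: prefer B, take tube from B; A=[plank,crate,keg] B=[beam,grate,fin,peg,disk] C=[orb,tube]
Tick 3: prefer A, take plank from A; A=[crate,keg] B=[beam,grate,fin,peg,disk] C=[orb,tube,plank]
Tick 4: prefer B, take beam from B; A=[crate,keg] B=[grate,fin,peg,disk] C=[orb,tube,plank,beam]
Tick 5: prefer A, take crate from A; A=[keg] B=[grate,fin,peg,disk] C=[orb,tube,plank,beam,crate]
Tick 6: prefer B, take grate from B; A=[keg] B=[fin,peg,disk] C=[orb,tube,plank,beam,crate,grate]
Tick 7: prefer A, take keg from A; A=[-] B=[fin,peg,disk] C=[orb,tube,plank,beam,crate,grate,keg]
Tick 8: prefer B, take fin from B; A=[-] B=[peg,disk] C=[orb,tube,plank,beam,crate,grate,keg,fin]
Tick 9: prefer A, take peg from B; A=[-] B=[disk] C=[orb,tube,plank,beam,crate,grate,keg,fin,peg]
Tick 10: prefer B, take disk from B; A=[-] B=[-] C=[orb,tube,plank,beam,crate,grate,keg,fin,peg,disk]
Tick 11: prefer A, both empty, nothing taken; A=[-] B=[-] C=[orb,tube,plank,beam,crate,grate,keg,fin,peg,disk]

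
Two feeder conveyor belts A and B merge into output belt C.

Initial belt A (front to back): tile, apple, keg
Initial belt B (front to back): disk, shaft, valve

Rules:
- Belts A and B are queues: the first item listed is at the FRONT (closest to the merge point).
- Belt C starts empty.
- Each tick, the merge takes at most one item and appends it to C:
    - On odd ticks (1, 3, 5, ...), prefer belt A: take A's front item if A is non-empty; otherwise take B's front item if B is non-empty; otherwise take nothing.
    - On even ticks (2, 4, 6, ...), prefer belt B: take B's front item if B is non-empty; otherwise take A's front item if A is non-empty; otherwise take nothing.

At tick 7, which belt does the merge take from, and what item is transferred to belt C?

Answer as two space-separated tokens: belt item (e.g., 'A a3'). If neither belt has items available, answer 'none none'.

Tick 1: prefer A, take tile from A; A=[apple,keg] B=[disk,shaft,valve] C=[tile]
Tick 2: prefer B, take disk from B; A=[apple,keg] B=[shaft,valve] C=[tile,disk]
Tick 3: prefer A, take apple from A; A=[keg] B=[shaft,valve] C=[tile,disk,apple]
Tick 4: prefer B, take shaft from B; A=[keg] B=[valve] C=[tile,disk,apple,shaft]
Tick 5: prefer A, take keg from A; A=[-] B=[valve] C=[tile,disk,apple,shaft,keg]
Tick 6: prefer B, take valve from B; A=[-] B=[-] C=[tile,disk,apple,shaft,keg,valve]
Tick 7: prefer A, both empty, nothing taken; A=[-] B=[-] C=[tile,disk,apple,shaft,keg,valve]

Answer: none none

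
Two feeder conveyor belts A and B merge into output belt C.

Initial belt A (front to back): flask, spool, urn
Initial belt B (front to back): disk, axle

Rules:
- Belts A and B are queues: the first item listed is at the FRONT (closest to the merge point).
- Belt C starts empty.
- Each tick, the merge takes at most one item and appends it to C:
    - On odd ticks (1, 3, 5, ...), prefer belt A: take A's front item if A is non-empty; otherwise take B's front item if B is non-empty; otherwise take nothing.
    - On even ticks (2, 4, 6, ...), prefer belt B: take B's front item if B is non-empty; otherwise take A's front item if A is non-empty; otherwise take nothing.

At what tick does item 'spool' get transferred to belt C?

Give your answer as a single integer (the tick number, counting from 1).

Answer: 3

Derivation:
Tick 1: prefer A, take flask from A; A=[spool,urn] B=[disk,axle] C=[flask]
Tick 2: prefer B, take disk from B; A=[spool,urn] B=[axle] C=[flask,disk]
Tick 3: prefer A, take spool from A; A=[urn] B=[axle] C=[flask,disk,spool]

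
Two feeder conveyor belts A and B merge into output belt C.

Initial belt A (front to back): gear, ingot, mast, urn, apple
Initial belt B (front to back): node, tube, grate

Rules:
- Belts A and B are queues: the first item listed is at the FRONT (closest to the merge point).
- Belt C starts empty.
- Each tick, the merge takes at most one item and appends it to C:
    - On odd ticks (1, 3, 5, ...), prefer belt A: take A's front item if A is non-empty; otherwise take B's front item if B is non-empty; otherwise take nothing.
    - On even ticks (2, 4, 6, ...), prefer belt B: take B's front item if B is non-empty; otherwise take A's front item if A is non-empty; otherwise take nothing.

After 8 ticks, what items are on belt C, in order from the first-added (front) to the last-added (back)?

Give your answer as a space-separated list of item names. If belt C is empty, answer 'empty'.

Answer: gear node ingot tube mast grate urn apple

Derivation:
Tick 1: prefer A, take gear from A; A=[ingot,mast,urn,apple] B=[node,tube,grate] C=[gear]
Tick 2: prefer B, take node from B; A=[ingot,mast,urn,apple] B=[tube,grate] C=[gear,node]
Tick 3: prefer A, take ingot from A; A=[mast,urn,apple] B=[tube,grate] C=[gear,node,ingot]
Tick 4: prefer B, take tube from B; A=[mast,urn,apple] B=[grate] C=[gear,node,ingot,tube]
Tick 5: prefer A, take mast from A; A=[urn,apple] B=[grate] C=[gear,node,ingot,tube,mast]
Tick 6: prefer B, take grate from B; A=[urn,apple] B=[-] C=[gear,node,ingot,tube,mast,grate]
Tick 7: prefer A, take urn from A; A=[apple] B=[-] C=[gear,node,ingot,tube,mast,grate,urn]
Tick 8: prefer B, take apple from A; A=[-] B=[-] C=[gear,node,ingot,tube,mast,grate,urn,apple]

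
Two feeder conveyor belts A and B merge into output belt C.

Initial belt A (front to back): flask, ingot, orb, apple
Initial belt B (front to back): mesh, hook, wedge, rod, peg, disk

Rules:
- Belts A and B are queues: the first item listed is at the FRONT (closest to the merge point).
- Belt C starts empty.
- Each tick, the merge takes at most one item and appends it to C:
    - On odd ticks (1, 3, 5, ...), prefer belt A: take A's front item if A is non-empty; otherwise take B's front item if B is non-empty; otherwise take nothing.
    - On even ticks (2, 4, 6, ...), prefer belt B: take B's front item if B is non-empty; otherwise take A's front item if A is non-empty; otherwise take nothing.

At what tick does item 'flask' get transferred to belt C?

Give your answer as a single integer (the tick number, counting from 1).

Answer: 1

Derivation:
Tick 1: prefer A, take flask from A; A=[ingot,orb,apple] B=[mesh,hook,wedge,rod,peg,disk] C=[flask]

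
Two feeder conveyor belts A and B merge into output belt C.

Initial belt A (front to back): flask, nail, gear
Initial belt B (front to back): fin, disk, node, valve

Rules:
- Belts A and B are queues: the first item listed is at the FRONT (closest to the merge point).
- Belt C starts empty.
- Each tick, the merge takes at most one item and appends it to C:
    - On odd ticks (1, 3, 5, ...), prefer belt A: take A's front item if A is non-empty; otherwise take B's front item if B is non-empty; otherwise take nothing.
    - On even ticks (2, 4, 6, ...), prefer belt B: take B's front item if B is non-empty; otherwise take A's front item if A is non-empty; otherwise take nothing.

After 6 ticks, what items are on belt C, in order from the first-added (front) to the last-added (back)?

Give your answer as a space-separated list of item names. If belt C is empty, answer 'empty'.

Answer: flask fin nail disk gear node

Derivation:
Tick 1: prefer A, take flask from A; A=[nail,gear] B=[fin,disk,node,valve] C=[flask]
Tick 2: prefer B, take fin from B; A=[nail,gear] B=[disk,node,valve] C=[flask,fin]
Tick 3: prefer A, take nail from A; A=[gear] B=[disk,node,valve] C=[flask,fin,nail]
Tick 4: prefer B, take disk from B; A=[gear] B=[node,valve] C=[flask,fin,nail,disk]
Tick 5: prefer A, take gear from A; A=[-] B=[node,valve] C=[flask,fin,nail,disk,gear]
Tick 6: prefer B, take node from B; A=[-] B=[valve] C=[flask,fin,nail,disk,gear,node]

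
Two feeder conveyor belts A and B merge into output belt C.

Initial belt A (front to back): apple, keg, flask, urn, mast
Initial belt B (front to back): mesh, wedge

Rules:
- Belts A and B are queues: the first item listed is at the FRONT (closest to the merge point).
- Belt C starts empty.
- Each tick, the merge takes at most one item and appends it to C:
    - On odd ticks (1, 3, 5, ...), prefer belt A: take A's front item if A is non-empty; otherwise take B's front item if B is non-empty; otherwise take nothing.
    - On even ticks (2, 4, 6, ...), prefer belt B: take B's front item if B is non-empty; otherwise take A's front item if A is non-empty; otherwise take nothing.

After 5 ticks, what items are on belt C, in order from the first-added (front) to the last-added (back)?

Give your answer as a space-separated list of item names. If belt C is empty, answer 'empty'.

Tick 1: prefer A, take apple from A; A=[keg,flask,urn,mast] B=[mesh,wedge] C=[apple]
Tick 2: prefer B, take mesh from B; A=[keg,flask,urn,mast] B=[wedge] C=[apple,mesh]
Tick 3: prefer A, take keg from A; A=[flask,urn,mast] B=[wedge] C=[apple,mesh,keg]
Tick 4: prefer B, take wedge from B; A=[flask,urn,mast] B=[-] C=[apple,mesh,keg,wedge]
Tick 5: prefer A, take flask from A; A=[urn,mast] B=[-] C=[apple,mesh,keg,wedge,flask]

Answer: apple mesh keg wedge flask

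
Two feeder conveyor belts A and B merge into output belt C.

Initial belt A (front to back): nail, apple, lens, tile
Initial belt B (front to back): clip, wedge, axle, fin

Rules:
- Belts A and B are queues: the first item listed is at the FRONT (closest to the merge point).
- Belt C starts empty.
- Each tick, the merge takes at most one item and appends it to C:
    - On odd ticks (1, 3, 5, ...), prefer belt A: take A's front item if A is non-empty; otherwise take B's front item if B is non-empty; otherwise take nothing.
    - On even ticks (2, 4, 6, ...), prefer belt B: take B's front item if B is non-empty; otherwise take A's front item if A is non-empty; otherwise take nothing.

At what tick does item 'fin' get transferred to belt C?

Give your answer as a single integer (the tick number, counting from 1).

Answer: 8

Derivation:
Tick 1: prefer A, take nail from A; A=[apple,lens,tile] B=[clip,wedge,axle,fin] C=[nail]
Tick 2: prefer B, take clip from B; A=[apple,lens,tile] B=[wedge,axle,fin] C=[nail,clip]
Tick 3: prefer A, take apple from A; A=[lens,tile] B=[wedge,axle,fin] C=[nail,clip,apple]
Tick 4: prefer B, take wedge from B; A=[lens,tile] B=[axle,fin] C=[nail,clip,apple,wedge]
Tick 5: prefer A, take lens from A; A=[tile] B=[axle,fin] C=[nail,clip,apple,wedge,lens]
Tick 6: prefer B, take axle from B; A=[tile] B=[fin] C=[nail,clip,apple,wedge,lens,axle]
Tick 7: prefer A, take tile from A; A=[-] B=[fin] C=[nail,clip,apple,wedge,lens,axle,tile]
Tick 8: prefer B, take fin from B; A=[-] B=[-] C=[nail,clip,apple,wedge,lens,axle,tile,fin]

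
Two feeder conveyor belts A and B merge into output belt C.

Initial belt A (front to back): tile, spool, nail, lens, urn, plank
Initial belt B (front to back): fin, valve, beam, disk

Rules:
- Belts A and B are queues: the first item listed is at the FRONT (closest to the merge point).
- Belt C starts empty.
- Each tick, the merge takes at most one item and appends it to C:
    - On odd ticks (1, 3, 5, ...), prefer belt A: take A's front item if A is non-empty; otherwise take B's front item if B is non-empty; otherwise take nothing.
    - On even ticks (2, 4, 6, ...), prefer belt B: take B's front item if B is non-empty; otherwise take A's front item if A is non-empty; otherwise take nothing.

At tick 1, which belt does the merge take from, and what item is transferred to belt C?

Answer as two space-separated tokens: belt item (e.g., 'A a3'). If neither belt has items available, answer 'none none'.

Answer: A tile

Derivation:
Tick 1: prefer A, take tile from A; A=[spool,nail,lens,urn,plank] B=[fin,valve,beam,disk] C=[tile]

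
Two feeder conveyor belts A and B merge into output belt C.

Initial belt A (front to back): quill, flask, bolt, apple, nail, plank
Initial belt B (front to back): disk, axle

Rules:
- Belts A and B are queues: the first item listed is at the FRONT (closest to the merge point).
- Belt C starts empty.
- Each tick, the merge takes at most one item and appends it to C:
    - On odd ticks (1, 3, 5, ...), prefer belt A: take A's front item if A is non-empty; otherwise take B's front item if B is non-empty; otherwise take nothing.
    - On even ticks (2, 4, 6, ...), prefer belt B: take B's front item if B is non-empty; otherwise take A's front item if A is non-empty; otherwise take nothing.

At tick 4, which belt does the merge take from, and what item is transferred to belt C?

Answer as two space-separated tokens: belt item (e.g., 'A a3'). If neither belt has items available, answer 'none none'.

Answer: B axle

Derivation:
Tick 1: prefer A, take quill from A; A=[flask,bolt,apple,nail,plank] B=[disk,axle] C=[quill]
Tick 2: prefer B, take disk from B; A=[flask,bolt,apple,nail,plank] B=[axle] C=[quill,disk]
Tick 3: prefer A, take flask from A; A=[bolt,apple,nail,plank] B=[axle] C=[quill,disk,flask]
Tick 4: prefer B, take axle from B; A=[bolt,apple,nail,plank] B=[-] C=[quill,disk,flask,axle]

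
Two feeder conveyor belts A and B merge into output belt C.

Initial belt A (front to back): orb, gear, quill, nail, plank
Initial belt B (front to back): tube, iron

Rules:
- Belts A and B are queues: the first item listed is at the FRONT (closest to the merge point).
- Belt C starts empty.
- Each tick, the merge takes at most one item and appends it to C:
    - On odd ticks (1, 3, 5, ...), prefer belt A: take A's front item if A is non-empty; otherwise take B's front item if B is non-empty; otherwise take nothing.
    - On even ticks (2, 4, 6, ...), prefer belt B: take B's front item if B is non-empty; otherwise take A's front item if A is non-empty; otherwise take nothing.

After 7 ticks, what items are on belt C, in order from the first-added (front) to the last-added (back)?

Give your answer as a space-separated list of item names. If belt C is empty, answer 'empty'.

Answer: orb tube gear iron quill nail plank

Derivation:
Tick 1: prefer A, take orb from A; A=[gear,quill,nail,plank] B=[tube,iron] C=[orb]
Tick 2: prefer B, take tube from B; A=[gear,quill,nail,plank] B=[iron] C=[orb,tube]
Tick 3: prefer A, take gear from A; A=[quill,nail,plank] B=[iron] C=[orb,tube,gear]
Tick 4: prefer B, take iron from B; A=[quill,nail,plank] B=[-] C=[orb,tube,gear,iron]
Tick 5: prefer A, take quill from A; A=[nail,plank] B=[-] C=[orb,tube,gear,iron,quill]
Tick 6: prefer B, take nail from A; A=[plank] B=[-] C=[orb,tube,gear,iron,quill,nail]
Tick 7: prefer A, take plank from A; A=[-] B=[-] C=[orb,tube,gear,iron,quill,nail,plank]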